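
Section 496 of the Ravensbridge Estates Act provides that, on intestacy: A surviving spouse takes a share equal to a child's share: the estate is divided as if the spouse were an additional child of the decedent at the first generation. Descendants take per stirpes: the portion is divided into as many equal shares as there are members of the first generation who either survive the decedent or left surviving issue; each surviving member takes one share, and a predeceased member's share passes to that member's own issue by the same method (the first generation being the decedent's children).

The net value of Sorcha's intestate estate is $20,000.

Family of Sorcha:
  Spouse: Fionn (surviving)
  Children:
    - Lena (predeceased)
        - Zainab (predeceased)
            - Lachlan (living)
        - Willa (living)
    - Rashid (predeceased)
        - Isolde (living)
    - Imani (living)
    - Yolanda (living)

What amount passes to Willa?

The spouse counts as an additional share at the children's level, so there are 5 primary shares of $4,000. Fionn takes one such share ($4,000).
The children's combined portion ($16,000) is divided into 4 shares of $4,000: Imani and Yolanda each take $4,000; Lena's $4,000 share passes to Lena's issue; Rashid's $4,000 share passes to Rashid's issue.
Lena's share ($4,000) is divided into 2 shares of $2,000: Willa takes $2,000; Zainab's $2,000 share passes to Zainab's issue.
Zainab's share ($2,000) passes entirely to Lachlan.
Rashid's share ($4,000) passes entirely to Isolde.

Willa receives $2,000.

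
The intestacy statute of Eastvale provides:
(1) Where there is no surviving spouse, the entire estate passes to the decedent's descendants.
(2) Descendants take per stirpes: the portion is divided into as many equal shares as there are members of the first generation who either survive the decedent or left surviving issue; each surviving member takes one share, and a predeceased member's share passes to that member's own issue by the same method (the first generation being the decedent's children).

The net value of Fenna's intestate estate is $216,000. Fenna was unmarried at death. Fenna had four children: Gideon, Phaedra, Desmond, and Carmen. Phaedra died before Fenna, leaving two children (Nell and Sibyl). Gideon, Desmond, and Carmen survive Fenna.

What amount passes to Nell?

The entire $216,000 passes to the descendants.
That amount ($216,000) is divided into 4 shares of $54,000: Gideon, Desmond, and Carmen each take $54,000; Phaedra's $54,000 share passes to Phaedra's issue.
Phaedra's share ($54,000) is divided into 2 shares of $27,000: Nell and Sibyl each take $27,000.

Nell receives $27,000.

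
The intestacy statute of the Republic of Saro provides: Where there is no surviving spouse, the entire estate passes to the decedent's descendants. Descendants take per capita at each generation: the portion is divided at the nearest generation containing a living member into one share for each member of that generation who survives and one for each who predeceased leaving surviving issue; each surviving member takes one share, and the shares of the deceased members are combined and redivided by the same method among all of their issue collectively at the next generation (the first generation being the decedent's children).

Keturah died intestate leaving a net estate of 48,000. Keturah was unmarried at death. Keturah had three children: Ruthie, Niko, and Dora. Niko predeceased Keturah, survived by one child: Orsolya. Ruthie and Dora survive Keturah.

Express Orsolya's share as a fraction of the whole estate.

Orsolya receives 1/3 of the estate.

The entire 48,000 passes to the descendants.
That amount (48,000) is divided at the children's generation into 3 shares of 16,000. Ruthie and Dora each take 16,000. The remaining share for the deceased Niko (16,000) is carried to the next generation.
That pool (16,000) passes entirely to Orsolya, the sole taker at the grandchildren's generation.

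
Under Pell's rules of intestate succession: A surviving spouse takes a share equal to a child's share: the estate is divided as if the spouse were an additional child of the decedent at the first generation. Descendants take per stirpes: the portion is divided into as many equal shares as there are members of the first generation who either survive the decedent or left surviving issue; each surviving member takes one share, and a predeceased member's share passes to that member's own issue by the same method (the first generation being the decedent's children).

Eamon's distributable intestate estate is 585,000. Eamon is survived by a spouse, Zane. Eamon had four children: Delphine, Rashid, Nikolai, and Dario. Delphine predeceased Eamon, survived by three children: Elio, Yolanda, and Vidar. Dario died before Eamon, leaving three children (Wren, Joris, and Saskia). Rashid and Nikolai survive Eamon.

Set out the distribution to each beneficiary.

The spouse counts as an additional share at the children's level, so there are 5 primary shares of 117,000. Zane takes one such share (117,000).
The children's combined portion (468,000) is divided into 4 shares of 117,000: Rashid and Nikolai each take 117,000; Delphine's 117,000 share passes to Delphine's issue; Dario's 117,000 share passes to Dario's issue.
Delphine's share (117,000) is divided into 3 shares of 39,000: Elio, Yolanda, and Vidar each take 39,000.
Dario's share (117,000) is divided into 3 shares of 39,000: Wren, Joris, and Saskia each take 39,000.

Zane: 117,000; Elio: 39,000; Yolanda: 39,000; Vidar: 39,000; Rashid: 117,000; Nikolai: 117,000; Wren: 39,000; Joris: 39,000; Saskia: 39,000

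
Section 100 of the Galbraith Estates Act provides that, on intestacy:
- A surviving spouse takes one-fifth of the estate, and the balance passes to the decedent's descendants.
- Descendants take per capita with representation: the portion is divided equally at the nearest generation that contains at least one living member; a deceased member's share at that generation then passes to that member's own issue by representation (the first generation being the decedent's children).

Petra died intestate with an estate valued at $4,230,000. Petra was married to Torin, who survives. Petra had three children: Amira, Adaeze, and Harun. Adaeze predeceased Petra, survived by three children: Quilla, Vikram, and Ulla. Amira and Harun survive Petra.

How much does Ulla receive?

Ulla receives $376,000.

Torin takes one-fifth of $4,230,000 = $846,000. The remaining $3,384,000 passes to the descendants.
The descendants' portion ($3,384,000) is divided into 3 shares of $1,128,000: Amira and Harun each take $1,128,000; Adaeze's $1,128,000 share passes to Adaeze's issue.
Adaeze's share ($1,128,000) is divided into 3 shares of $376,000: Quilla, Vikram, and Ulla each take $376,000.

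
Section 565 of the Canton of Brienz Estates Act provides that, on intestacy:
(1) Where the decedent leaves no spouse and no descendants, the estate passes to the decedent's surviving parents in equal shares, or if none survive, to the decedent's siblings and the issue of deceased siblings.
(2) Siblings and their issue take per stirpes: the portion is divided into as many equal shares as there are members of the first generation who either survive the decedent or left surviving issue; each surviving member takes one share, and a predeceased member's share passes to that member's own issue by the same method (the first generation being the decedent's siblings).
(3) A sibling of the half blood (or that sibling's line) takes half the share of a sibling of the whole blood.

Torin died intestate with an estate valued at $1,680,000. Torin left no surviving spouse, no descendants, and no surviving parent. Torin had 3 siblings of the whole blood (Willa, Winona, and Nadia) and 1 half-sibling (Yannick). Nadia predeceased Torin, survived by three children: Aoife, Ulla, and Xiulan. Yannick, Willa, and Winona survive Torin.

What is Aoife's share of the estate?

The entire $1,680,000 passes to the siblings and their issue.
Counting each half-blood sibling's line as half a unit, there are 7/2 units in $1,680,000, so one unit is $480,000. Whole-blood lines (Willa, Winona, and Nadia) take $480,000 each; half-blood lines (Yannick) take $240,000 each.
Nadia's share ($480,000) is divided into 3 shares of $160,000: Aoife, Ulla, and Xiulan each take $160,000.

Aoife receives $160,000.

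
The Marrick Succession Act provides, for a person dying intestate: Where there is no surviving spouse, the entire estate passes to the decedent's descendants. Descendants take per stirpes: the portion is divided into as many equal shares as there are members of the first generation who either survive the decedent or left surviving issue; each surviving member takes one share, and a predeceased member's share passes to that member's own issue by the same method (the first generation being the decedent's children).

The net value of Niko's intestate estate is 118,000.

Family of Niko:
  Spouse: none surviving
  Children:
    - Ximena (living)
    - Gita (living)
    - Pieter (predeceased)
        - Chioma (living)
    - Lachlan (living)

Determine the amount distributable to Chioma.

Chioma receives 29,500.

The entire 118,000 passes to the descendants.
That amount (118,000) is divided into 4 shares of 29,500: Ximena, Gita, and Lachlan each take 29,500; Pieter's 29,500 share passes to Pieter's issue.
Pieter's share (29,500) passes entirely to Chioma.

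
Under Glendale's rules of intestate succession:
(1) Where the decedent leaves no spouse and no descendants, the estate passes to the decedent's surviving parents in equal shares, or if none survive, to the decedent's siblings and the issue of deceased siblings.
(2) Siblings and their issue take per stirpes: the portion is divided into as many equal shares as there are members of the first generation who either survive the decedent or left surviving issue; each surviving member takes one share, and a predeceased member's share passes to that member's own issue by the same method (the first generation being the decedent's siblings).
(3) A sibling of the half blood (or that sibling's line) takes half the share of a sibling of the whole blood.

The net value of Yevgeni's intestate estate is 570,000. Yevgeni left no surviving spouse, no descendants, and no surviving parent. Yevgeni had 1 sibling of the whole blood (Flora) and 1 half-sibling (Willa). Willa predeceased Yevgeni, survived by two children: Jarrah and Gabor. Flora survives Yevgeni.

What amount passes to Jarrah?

Jarrah receives 95,000.

The entire 570,000 passes to the siblings and their issue.
Counting each half-blood sibling's line as half a unit, there are 3/2 units in 570,000, so one unit is 380,000. Whole-blood lines (Flora) take 380,000 each; half-blood lines (Willa) take 190,000 each.
Willa's share (190,000) is divided into 2 shares of 95,000: Jarrah and Gabor each take 95,000.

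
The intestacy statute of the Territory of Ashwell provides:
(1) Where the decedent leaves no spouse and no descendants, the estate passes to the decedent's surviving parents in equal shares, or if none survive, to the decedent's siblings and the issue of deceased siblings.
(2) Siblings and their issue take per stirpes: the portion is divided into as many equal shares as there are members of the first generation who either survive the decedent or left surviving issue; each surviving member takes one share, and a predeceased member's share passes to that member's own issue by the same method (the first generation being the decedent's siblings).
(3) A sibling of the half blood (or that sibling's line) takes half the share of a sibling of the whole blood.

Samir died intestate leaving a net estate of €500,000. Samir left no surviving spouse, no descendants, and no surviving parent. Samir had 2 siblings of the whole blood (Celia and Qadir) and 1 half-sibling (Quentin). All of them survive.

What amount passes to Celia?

Celia receives €200,000.

The entire €500,000 passes to the siblings and their issue.
Counting each half-blood sibling's line as half a unit, there are 5/2 units in €500,000, so one unit is €200,000. Whole-blood lines (Celia and Qadir) take €200,000 each; half-blood lines (Quentin) take €100,000 each.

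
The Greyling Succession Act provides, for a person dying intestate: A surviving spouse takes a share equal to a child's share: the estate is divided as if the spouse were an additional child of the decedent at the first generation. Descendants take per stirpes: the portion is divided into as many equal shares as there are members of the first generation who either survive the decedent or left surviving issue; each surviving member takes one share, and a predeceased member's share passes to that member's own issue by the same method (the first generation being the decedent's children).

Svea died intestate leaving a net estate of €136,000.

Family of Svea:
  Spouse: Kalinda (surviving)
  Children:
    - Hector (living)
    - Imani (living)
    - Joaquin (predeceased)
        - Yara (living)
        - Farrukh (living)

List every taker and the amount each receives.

The spouse counts as an additional share at the children's level, so there are 4 primary shares of €34,000. Kalinda takes one such share (€34,000).
The children's combined portion (€102,000) is divided into 3 shares of €34,000: Hector and Imani each take €34,000; Joaquin's €34,000 share passes to Joaquin's issue.
Joaquin's share (€34,000) is divided into 2 shares of €17,000: Yara and Farrukh each take €17,000.

Kalinda: €34,000; Hector: €34,000; Imani: €34,000; Yara: €17,000; Farrukh: €17,000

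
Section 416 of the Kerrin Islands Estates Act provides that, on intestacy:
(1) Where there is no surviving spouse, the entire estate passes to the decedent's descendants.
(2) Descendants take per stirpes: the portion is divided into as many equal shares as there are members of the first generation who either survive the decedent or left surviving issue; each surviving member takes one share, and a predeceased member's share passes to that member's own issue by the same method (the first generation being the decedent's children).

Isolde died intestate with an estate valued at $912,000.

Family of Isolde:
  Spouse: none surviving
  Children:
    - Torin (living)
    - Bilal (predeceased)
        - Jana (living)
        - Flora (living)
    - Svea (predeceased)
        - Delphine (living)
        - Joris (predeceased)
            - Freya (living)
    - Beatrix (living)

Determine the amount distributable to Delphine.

The entire $912,000 passes to the descendants.
That amount ($912,000) is divided into 4 shares of $228,000: Torin and Beatrix each take $228,000; Bilal's $228,000 share passes to Bilal's issue; Svea's $228,000 share passes to Svea's issue.
Bilal's share ($228,000) is divided into 2 shares of $114,000: Jana and Flora each take $114,000.
Svea's share ($228,000) is divided into 2 shares of $114,000: Delphine takes $114,000; Joris's $114,000 share passes to Joris's issue.
Joris's share ($114,000) passes entirely to Freya.

Delphine receives $114,000.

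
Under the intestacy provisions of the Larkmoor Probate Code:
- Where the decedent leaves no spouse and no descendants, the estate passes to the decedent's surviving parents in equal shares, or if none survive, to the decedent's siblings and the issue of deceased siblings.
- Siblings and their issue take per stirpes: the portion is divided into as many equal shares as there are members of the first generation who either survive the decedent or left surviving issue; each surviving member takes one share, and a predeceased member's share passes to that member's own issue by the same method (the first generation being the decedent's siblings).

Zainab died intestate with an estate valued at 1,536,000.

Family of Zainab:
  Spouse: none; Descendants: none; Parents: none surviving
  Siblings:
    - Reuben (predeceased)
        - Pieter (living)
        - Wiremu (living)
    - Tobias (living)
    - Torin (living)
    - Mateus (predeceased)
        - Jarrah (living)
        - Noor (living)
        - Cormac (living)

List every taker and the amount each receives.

Pieter: 192,000; Wiremu: 192,000; Tobias: 384,000; Torin: 384,000; Jarrah: 128,000; Noor: 128,000; Cormac: 128,000

The entire 1,536,000 passes to the siblings and their issue.
That amount (1,536,000) is divided into 4 shares of 384,000: Tobias and Torin each take 384,000; Reuben's 384,000 share passes to Reuben's issue; Mateus's 384,000 share passes to Mateus's issue.
Reuben's share (384,000) is divided into 2 shares of 192,000: Pieter and Wiremu each take 192,000.
Mateus's share (384,000) is divided into 3 shares of 128,000: Jarrah, Noor, and Cormac each take 128,000.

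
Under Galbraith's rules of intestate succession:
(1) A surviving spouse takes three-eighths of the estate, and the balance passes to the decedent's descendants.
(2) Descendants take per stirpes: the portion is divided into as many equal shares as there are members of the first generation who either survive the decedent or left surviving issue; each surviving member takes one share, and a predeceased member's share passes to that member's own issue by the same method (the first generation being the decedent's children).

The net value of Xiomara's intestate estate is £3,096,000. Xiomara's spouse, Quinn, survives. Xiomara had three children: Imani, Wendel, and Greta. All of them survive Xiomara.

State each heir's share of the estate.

Quinn: £1,161,000; Imani: £645,000; Wendel: £645,000; Greta: £645,000

Quinn takes three-eighths of £3,096,000 = £1,161,000. The remaining £1,935,000 passes to the descendants.
The descendants' portion (£1,935,000) is divided into 3 shares of £645,000: Imani, Wendel, and Greta each take £645,000.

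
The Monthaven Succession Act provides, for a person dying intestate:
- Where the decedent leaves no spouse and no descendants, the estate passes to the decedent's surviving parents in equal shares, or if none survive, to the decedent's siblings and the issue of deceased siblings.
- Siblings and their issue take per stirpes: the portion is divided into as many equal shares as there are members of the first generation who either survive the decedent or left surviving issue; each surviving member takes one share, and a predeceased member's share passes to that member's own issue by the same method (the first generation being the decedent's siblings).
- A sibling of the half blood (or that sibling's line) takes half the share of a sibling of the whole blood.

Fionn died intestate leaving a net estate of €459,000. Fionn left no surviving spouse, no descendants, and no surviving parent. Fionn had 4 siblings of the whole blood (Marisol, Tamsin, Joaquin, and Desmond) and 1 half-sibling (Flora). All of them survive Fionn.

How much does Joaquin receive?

Joaquin receives €102,000.

The entire €459,000 passes to the siblings and their issue.
Counting each half-blood sibling's line as half a unit, there are 9/2 units in €459,000, so one unit is €102,000. Whole-blood lines (Marisol, Tamsin, Joaquin, and Desmond) take €102,000 each; half-blood lines (Flora) take €51,000 each.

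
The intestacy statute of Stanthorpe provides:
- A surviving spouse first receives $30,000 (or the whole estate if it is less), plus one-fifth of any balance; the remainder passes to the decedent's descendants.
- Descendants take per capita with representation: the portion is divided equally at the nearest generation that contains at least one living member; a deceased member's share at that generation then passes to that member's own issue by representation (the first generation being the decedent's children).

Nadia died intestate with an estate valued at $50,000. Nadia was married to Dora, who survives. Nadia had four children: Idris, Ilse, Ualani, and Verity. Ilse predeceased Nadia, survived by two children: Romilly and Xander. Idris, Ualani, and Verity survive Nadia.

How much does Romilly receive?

Dora first takes $30,000, leaving a balance of $20,000. Dora then takes one-fifth of the balance ($4,000), for a total of $34,000. The remaining $16,000 passes to the descendants.
The descendants' portion ($16,000) is divided into 4 shares of $4,000: Idris, Ualani, and Verity each take $4,000; Ilse's $4,000 share passes to Ilse's issue.
Ilse's share ($4,000) is divided into 2 shares of $2,000: Romilly and Xander each take $2,000.

Romilly receives $2,000.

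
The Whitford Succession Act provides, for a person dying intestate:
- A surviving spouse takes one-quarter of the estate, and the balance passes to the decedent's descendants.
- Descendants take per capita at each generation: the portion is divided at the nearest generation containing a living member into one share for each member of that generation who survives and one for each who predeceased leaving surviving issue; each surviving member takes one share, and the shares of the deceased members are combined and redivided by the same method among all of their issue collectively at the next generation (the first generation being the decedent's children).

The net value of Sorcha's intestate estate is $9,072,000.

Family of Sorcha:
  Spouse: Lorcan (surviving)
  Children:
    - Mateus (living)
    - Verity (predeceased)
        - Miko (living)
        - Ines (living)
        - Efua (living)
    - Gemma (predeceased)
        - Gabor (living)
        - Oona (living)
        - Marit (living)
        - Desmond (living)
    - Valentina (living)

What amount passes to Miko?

Miko receives $486,000.

Lorcan takes one-quarter of $9,072,000 = $2,268,000. The remaining $6,804,000 passes to the descendants.
The descendants' portion ($6,804,000) is divided at the children's generation into 4 shares of $1,701,000. Mateus and Valentina each take $1,701,000. The 2 shares of the deceased (Verity and Gemma) are combined into a pool of $3,402,000.
That pool ($3,402,000) is divided at the grandchildren's generation equally among Miko, Ines, Efua, Gabor, Oona, Marit, and Desmond: $486,000 each.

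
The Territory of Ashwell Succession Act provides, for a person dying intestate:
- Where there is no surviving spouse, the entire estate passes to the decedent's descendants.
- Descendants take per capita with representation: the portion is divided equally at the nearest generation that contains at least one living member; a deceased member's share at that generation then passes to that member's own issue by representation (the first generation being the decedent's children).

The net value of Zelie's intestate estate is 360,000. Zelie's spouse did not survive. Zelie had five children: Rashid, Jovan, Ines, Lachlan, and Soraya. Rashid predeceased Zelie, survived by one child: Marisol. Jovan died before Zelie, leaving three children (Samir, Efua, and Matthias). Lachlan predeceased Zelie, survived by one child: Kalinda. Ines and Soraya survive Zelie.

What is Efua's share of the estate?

Efua receives 24,000.

The entire 360,000 passes to the descendants.
That amount (360,000) is divided into 5 shares of 72,000: Ines and Soraya each take 72,000; Rashid's 72,000 share passes to Rashid's issue; Jovan's 72,000 share passes to Jovan's issue; Lachlan's 72,000 share passes to Lachlan's issue.
Rashid's share (72,000) passes entirely to Marisol.
Jovan's share (72,000) is divided into 3 shares of 24,000: Samir, Efua, and Matthias each take 24,000.
Lachlan's share (72,000) passes entirely to Kalinda.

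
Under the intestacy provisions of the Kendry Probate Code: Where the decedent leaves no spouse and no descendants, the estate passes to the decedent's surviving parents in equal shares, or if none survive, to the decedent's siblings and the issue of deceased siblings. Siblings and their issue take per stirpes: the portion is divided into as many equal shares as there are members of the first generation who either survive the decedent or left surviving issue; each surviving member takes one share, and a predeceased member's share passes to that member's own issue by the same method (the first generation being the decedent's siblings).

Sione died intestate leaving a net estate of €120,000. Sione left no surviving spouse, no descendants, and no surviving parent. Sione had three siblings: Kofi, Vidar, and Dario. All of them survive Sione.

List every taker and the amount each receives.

The entire €120,000 passes to the siblings and their issue.
That amount (€120,000) is divided into 3 shares of €40,000: Kofi, Vidar, and Dario each take €40,000.

Kofi: €40,000; Vidar: €40,000; Dario: €40,000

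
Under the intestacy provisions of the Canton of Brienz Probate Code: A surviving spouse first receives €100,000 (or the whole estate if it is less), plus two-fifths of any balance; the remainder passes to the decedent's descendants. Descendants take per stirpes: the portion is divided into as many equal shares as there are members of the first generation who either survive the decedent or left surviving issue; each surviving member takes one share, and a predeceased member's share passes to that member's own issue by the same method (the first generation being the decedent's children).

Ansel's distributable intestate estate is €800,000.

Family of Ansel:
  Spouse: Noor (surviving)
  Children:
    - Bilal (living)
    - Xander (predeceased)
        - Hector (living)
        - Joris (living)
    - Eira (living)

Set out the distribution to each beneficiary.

Noor: €380,000; Bilal: €140,000; Hector: €70,000; Joris: €70,000; Eira: €140,000

Noor first takes €100,000, leaving a balance of €700,000. Noor then takes two-fifths of the balance (€280,000), for a total of €380,000. The remaining €420,000 passes to the descendants.
The descendants' portion (€420,000) is divided into 3 shares of €140,000: Bilal and Eira each take €140,000; Xander's €140,000 share passes to Xander's issue.
Xander's share (€140,000) is divided into 2 shares of €70,000: Hector and Joris each take €70,000.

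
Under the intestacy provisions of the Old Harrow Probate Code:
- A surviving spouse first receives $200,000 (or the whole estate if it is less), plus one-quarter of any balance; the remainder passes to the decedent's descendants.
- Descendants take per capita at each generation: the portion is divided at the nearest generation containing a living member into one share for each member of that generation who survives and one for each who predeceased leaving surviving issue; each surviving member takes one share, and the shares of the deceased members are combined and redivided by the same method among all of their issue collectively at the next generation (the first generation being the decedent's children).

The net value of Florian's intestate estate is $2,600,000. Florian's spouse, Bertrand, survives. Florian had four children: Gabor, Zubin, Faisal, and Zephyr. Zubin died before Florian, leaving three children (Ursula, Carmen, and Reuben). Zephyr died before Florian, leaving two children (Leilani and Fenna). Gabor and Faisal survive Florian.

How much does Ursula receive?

Bertrand first takes $200,000, leaving a balance of $2,400,000. Bertrand then takes one-quarter of the balance ($600,000), for a total of $800,000. The remaining $1,800,000 passes to the descendants.
The descendants' portion ($1,800,000) is divided at the children's generation into 4 shares of $450,000. Gabor and Faisal each take $450,000. The 2 shares of the deceased (Zubin and Zephyr) are combined into a pool of $900,000.
That pool ($900,000) is divided at the grandchildren's generation equally among Ursula, Carmen, Reuben, Leilani, and Fenna: $180,000 each.

Ursula receives $180,000.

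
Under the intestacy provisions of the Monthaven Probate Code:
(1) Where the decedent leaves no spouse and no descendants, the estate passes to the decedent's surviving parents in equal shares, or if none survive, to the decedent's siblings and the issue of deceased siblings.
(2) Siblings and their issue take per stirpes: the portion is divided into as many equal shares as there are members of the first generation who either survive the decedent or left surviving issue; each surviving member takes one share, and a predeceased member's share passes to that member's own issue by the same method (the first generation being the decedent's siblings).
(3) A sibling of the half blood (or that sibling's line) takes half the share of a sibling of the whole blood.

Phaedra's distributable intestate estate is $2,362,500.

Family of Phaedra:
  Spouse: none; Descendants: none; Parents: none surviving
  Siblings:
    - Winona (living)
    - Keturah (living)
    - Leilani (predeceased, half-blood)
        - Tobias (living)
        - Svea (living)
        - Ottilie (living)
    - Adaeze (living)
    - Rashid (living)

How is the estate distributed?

The entire $2,362,500 passes to the siblings and their issue.
Counting each half-blood sibling's line as half a unit, there are 9/2 units in $2,362,500, so one unit is $525,000. Whole-blood lines (Winona, Keturah, Adaeze, and Rashid) take $525,000 each; half-blood lines (Leilani) take $262,500 each.
Leilani's share ($262,500) is divided into 3 shares of $87,500: Tobias, Svea, and Ottilie each take $87,500.

Winona: $525,000; Keturah: $525,000; Tobias: $87,500; Svea: $87,500; Ottilie: $87,500; Adaeze: $525,000; Rashid: $525,000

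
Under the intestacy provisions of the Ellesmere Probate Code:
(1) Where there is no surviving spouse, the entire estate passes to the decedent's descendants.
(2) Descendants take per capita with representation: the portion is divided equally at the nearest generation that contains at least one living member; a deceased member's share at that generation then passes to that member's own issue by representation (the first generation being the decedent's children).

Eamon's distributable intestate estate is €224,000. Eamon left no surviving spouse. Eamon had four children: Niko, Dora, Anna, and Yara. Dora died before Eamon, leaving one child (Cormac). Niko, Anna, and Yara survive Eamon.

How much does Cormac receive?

Cormac receives €56,000.

The entire €224,000 passes to the descendants.
That amount (€224,000) is divided into 4 shares of €56,000: Niko, Anna, and Yara each take €56,000; Dora's €56,000 share passes to Dora's issue.
Dora's share (€56,000) passes entirely to Cormac.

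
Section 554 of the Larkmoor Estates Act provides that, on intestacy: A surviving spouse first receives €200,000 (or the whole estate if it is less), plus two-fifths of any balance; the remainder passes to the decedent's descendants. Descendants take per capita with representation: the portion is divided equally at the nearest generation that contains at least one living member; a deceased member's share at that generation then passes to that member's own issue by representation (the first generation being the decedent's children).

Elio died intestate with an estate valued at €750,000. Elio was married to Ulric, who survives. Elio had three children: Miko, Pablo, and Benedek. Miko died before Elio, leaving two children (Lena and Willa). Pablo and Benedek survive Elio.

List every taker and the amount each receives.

Ulric first takes €200,000, leaving a balance of €550,000. Ulric then takes two-fifths of the balance (€220,000), for a total of €420,000. The remaining €330,000 passes to the descendants.
The descendants' portion (€330,000) is divided into 3 shares of €110,000: Pablo and Benedek each take €110,000; Miko's €110,000 share passes to Miko's issue.
Miko's share (€110,000) is divided into 2 shares of €55,000: Lena and Willa each take €55,000.

Ulric: €420,000; Lena: €55,000; Willa: €55,000; Pablo: €110,000; Benedek: €110,000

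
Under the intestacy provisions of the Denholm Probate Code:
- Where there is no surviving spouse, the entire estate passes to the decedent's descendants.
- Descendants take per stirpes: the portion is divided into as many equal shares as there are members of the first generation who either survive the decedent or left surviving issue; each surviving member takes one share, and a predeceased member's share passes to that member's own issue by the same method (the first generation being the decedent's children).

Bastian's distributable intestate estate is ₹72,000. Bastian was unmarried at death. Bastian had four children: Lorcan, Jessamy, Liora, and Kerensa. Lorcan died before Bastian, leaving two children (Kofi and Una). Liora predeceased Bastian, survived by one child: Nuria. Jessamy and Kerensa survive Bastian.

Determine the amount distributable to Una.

Una receives ₹9,000.

The entire ₹72,000 passes to the descendants.
That amount (₹72,000) is divided into 4 shares of ₹18,000: Jessamy and Kerensa each take ₹18,000; Lorcan's ₹18,000 share passes to Lorcan's issue; Liora's ₹18,000 share passes to Liora's issue.
Lorcan's share (₹18,000) is divided into 2 shares of ₹9,000: Kofi and Una each take ₹9,000.
Liora's share (₹18,000) passes entirely to Nuria.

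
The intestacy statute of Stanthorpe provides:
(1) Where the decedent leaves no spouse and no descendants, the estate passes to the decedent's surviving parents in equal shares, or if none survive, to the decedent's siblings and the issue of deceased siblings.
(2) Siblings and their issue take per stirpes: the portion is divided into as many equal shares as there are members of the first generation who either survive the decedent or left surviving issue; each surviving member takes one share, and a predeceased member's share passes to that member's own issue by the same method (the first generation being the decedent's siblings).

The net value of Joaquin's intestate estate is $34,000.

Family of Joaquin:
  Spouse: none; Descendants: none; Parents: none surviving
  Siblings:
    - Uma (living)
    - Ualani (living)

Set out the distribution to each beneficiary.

Uma: $17,000; Ualani: $17,000

The entire $34,000 passes to the siblings and their issue.
That amount ($34,000) is divided into 2 shares of $17,000: Uma and Ualani each take $17,000.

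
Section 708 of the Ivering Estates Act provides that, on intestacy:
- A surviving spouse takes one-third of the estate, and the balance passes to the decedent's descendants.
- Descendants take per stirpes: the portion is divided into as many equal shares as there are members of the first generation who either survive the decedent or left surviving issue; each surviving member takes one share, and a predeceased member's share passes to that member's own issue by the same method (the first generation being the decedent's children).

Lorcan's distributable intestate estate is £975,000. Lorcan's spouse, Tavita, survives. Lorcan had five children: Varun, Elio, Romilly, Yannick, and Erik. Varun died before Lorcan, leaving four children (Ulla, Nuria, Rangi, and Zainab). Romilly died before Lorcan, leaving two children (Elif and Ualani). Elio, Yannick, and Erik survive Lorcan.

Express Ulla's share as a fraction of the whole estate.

Tavita takes one-third of £975,000 = £325,000. The remaining £650,000 passes to the descendants.
The descendants' portion (£650,000) is divided into 5 shares of £130,000: Elio, Yannick, and Erik each take £130,000; Varun's £130,000 share passes to Varun's issue; Romilly's £130,000 share passes to Romilly's issue.
Varun's share (£130,000) is divided into 4 shares of £32,500: Ulla, Nuria, Rangi, and Zainab each take £32,500.
Romilly's share (£130,000) is divided into 2 shares of £65,000: Elif and Ualani each take £65,000.

Ulla receives 1/30 of the estate.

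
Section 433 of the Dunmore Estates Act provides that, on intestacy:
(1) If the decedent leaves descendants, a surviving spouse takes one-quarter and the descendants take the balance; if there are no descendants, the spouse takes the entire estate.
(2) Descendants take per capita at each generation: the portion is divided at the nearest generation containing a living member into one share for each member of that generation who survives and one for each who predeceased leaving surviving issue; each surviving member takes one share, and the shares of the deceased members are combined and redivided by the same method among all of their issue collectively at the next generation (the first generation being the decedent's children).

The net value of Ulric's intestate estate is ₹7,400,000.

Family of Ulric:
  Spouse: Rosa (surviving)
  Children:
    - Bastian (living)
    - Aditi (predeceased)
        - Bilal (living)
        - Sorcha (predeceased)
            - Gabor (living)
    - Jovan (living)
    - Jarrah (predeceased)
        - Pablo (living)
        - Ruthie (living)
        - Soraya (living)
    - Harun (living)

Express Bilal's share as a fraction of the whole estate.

Bilal receives 3/50 of the estate.

Rosa takes one-quarter of ₹7,400,000 = ₹1,850,000. The remaining ₹5,550,000 passes to the descendants.
The descendants' portion (₹5,550,000) is divided at the children's generation into 5 shares of ₹1,110,000. Bastian, Jovan, and Harun each take ₹1,110,000. The 2 shares of the deceased (Aditi and Jarrah) are combined into a pool of ₹2,220,000.
That pool (₹2,220,000) is divided at the grandchildren's generation into 5 shares of ₹444,000. Bilal, Pablo, Ruthie, and Soraya each take ₹444,000. The remaining share for the deceased Sorcha (₹444,000) is carried to the next generation.
That pool (₹444,000) passes entirely to Gabor, the sole taker at the great-grandchildren's generation.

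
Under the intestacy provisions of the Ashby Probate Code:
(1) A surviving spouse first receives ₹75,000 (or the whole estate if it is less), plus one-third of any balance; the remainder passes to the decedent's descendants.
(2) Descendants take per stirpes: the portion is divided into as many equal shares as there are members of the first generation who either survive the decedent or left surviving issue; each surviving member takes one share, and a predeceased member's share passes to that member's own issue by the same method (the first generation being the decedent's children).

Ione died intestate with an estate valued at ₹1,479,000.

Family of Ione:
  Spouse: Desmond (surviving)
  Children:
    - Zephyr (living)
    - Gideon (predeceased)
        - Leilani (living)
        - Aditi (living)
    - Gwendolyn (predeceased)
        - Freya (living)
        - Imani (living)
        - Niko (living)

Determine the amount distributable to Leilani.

Leilani receives ₹156,000.

Desmond first takes ₹75,000, leaving a balance of ₹1,404,000. Desmond then takes one-third of the balance (₹468,000), for a total of ₹543,000. The remaining ₹936,000 passes to the descendants.
The descendants' portion (₹936,000) is divided into 3 shares of ₹312,000: Zephyr takes ₹312,000; Gideon's ₹312,000 share passes to Gideon's issue; Gwendolyn's ₹312,000 share passes to Gwendolyn's issue.
Gideon's share (₹312,000) is divided into 2 shares of ₹156,000: Leilani and Aditi each take ₹156,000.
Gwendolyn's share (₹312,000) is divided into 3 shares of ₹104,000: Freya, Imani, and Niko each take ₹104,000.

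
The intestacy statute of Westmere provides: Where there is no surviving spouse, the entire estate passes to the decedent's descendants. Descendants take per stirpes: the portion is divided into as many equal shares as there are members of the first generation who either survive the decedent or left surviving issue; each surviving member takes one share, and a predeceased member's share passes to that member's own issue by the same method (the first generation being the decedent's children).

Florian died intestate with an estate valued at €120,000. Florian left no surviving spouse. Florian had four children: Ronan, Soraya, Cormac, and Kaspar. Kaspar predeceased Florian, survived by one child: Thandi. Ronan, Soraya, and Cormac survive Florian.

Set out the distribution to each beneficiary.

The entire €120,000 passes to the descendants.
That amount (€120,000) is divided into 4 shares of €30,000: Ronan, Soraya, and Cormac each take €30,000; Kaspar's €30,000 share passes to Kaspar's issue.
Kaspar's share (€30,000) passes entirely to Thandi.

Ronan: €30,000; Soraya: €30,000; Cormac: €30,000; Thandi: €30,000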